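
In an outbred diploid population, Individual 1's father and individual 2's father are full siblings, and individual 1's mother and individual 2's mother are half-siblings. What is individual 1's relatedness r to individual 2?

0.1875

Wright's path rule: contributions from independent ancestry routes add.
Individual 1 and individual 2 are related in two ways: first cousins through their fathers (r = 1/8) and half first cousins through their mothers (r = 1/16).
r = 1/8 + 1/16 = 3/16 = 0.1875.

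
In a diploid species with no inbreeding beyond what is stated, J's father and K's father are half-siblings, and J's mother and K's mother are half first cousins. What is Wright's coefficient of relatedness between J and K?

0.078125

With two independent routes of shared ancestry, r is the sum of the two contributions.
J and K are related in two ways: half first cousins through their fathers (r = 1/16) and half second cousins through their mothers (r = 1/64).
r = 1/16 + 1/64 = 5/64 = 0.078125.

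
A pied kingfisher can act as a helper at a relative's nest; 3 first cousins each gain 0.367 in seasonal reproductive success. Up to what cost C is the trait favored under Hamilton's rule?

0.137625

r to a first cousin = 1/8 (first cousins share one grandparent pair — two paths of length 4: r = 2·(1/2)^4 = 1/8).
Hamilton's rule: n·r·B > C, so the trait is favored while C < n·r·B = 3·0.125·0.367 = 0.137625.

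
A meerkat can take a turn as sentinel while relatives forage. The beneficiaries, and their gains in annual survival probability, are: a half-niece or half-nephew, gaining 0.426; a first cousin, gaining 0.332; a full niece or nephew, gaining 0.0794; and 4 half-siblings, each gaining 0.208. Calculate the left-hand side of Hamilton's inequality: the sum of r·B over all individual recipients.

r to a half-niece or half-nephew = 0.125 (half-aunt/uncle↔niece/nephew: one path of length 3: r = (1/2)^3 = 1/8).
r to a first cousin = 0.125 (first cousins share one grandparent pair — two paths of length 4: r = 2·(1/2)^4 = 1/8).
r to a full niece or nephew = 1/4 (full aunt/uncle↔niece/nephew: two paths of length 3 through the shared grandparent pair: r = 2·(1/2)^3 = 1/4).
r to a half-sibling = 1/4 (half-sibs share one parent — one path of length 2: r = (1/2)^2 = 1/4).
Summing one r·B term per recipient: 1·0.125·0.426 + 1·0.125·0.332 + 1·0.25·0.0794 + 4·0.25·0.208 = 0.3226.

0.3226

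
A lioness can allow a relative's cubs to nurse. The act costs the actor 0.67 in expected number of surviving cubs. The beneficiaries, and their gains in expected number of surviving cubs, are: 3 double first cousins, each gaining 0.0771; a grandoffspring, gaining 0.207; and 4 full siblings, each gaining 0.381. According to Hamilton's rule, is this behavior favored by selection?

Hamilton's rule: the trait is favored when the sum of r·B over every recipient exceeds the actor's cost C.
r to a double first cousin = 1/4 (double first cousins share both grandparent pairs — four paths of length 4: r = 4·(1/2)^4 = 1/4).
r to a grandoffspring = 0.25 (two parent–offspring links: r = (1/2)^2 = 1/4).
r to a full sibling = 0.5 (full sibs share both parents — two paths of length 2: r = 2·(1/2)^2 = 1/2).
Summing one r·B term per recipient: 3·0.25·0.0771 + 1·0.25·0.207 + 4·0.5·0.381 = 0.871575.
0.871575 > 0.67: the indirect benefit exceeds the cost.

Yes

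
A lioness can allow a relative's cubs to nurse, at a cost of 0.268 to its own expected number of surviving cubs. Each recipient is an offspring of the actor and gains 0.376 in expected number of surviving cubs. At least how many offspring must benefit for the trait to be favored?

2

r to an offspring = 1/2 (one parent–offspring link: r = (1/2)^1 = 1/2).
Hamilton's rule: n·r·B > C  ⇒  n > C/(r·B) = 0.268/(0.5·0.376) = 1.426.
The smallest integer exceeding 1.426 is 2.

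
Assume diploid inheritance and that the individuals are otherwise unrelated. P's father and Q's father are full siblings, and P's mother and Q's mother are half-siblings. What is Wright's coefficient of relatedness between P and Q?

0.1875

Relatedness sums over independent paths through distinct common ancestors.
P and Q are related in two ways: first cousins through their fathers (r = 1/8) and half first cousins through their mothers (r = 1/16).
r = 1/8 + 1/16 = 0.1875.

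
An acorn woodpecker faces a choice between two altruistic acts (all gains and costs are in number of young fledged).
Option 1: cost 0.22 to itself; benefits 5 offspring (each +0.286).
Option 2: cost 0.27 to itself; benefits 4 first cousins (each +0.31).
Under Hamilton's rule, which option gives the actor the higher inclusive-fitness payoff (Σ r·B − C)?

Option 1

Option 1: r to an offspring = 0.5.
Option 1: Σ r·B − C = (5·0.5·0.286) − 0.22 = 0.495.
Option 2: r to a first cousin = 0.125.
Option 2: Σ r·B − C = (4·0.125·0.31) − 0.27 = -0.115.
Option 1 has the higher net inclusive-fitness payoff.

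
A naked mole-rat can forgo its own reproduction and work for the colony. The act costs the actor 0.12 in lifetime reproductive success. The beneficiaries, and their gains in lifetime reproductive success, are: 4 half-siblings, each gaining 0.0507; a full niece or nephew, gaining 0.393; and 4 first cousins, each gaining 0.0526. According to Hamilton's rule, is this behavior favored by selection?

Hamilton's rule: the trait is favored when the sum of r·B over every recipient exceeds the actor's cost C.
r to a half-sibling = 0.25 (half-sibs share one parent — one path of length 2: r = (1/2)^2 = 1/4).
r to a full niece or nephew = 1/4 (full aunt/uncle↔niece/nephew: two paths of length 3 through the shared grandparent pair: r = 2·(1/2)^3 = 1/4).
r to a first cousin = 1/8 (first cousins share one grandparent pair — two paths of length 4: r = 2·(1/2)^4 = 1/8).
Summing one r·B term per recipient: 4·0.25·0.0507 + 1·0.25·0.393 + 4·0.125·0.0526 = 0.17525.
0.17525 > 0.12: the indirect benefit exceeds the cost.

Yes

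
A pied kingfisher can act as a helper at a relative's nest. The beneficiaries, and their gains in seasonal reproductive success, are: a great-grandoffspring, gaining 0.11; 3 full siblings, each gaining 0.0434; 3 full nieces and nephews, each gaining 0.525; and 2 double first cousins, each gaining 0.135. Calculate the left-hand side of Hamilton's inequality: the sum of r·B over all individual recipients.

0.5401

r to a great-grandoffspring = 1/8 (three parent–offspring links: r = (1/2)^3 = 1/8).
r to a full sibling = 1/2 (full sibs share both parents — two paths of length 2: r = 2·(1/2)^2 = 1/2).
r to a full niece or nephew = 0.25 (full aunt/uncle↔niece/nephew: two paths of length 3 through the shared grandparent pair: r = 2·(1/2)^3 = 1/4).
r to a double first cousin = 1/4 (double first cousins share both grandparent pairs — four paths of length 4: r = 4·(1/2)^4 = 1/4).
Summing one r·B term per recipient: 1·0.125·0.11 + 3·0.5·0.0434 + 3·0.25·0.525 + 2·0.25·0.135 = 0.5401.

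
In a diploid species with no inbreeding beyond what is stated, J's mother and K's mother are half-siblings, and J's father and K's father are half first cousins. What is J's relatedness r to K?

0.078125

Independent pedigree routes through distinct common ancestors add.
J and K are related in two ways: half first cousins through their mothers (r = 1/16) and half second cousins through their fathers (r = 1/64).
r = 1/16 + 1/64 = 0.078125.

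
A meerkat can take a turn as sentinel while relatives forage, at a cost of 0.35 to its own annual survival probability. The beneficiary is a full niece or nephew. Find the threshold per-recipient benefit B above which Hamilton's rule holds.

r to a full niece or nephew = 1/4 (full aunt/uncle↔niece/nephew: two paths of length 3 through the shared grandparent pair: r = 2·(1/2)^3 = 1/4).
Hamilton's rule with n recipients of equal r: n·r·B > C, so B > C/(n·r) = 0.35/(1·0.25) = 1.4.

1.4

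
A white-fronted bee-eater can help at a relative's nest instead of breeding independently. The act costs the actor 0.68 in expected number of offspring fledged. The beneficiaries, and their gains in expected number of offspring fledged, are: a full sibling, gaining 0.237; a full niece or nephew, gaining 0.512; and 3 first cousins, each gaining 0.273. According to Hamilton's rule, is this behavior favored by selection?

Hamilton's rule: the trait is favored when the sum of r·B over every recipient exceeds the actor's cost C.
r to a full sibling = 1/2 (full sibs share both parents — two paths of length 2: r = 2·(1/2)^2 = 1/2).
r to a full niece or nephew = 1/4 (full aunt/uncle↔niece/nephew: two paths of length 3 through the shared grandparent pair: r = 2·(1/2)^3 = 1/4).
r to a first cousin = 0.125 (first cousins share one grandparent pair — two paths of length 4: r = 2·(1/2)^4 = 1/8).
Summing one r·B term per recipient: 1·0.5·0.237 + 1·0.25·0.512 + 3·0.125·0.273 = 0.348875.
0.348875 < 0.68: the indirect benefit is less than the cost.

No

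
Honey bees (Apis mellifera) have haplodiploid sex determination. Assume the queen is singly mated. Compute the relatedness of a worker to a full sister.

0.75

Haplodiploid full sisters inherit their father's entire haploid genome identically (contributing 1/2) and on average half of their mother's contribution (1/2 · 1/2 = 1/4); r = 1/2 + 1/4 = 3/4.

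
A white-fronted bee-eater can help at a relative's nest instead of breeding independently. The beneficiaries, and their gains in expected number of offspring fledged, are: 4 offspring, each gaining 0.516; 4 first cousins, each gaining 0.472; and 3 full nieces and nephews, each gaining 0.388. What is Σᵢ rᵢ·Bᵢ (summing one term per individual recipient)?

1.559

r to an offspring = 0.5 (one parent–offspring link: r = (1/2)^1 = 1/2).
r to a first cousin = 0.125 (first cousins share one grandparent pair — two paths of length 4: r = 2·(1/2)^4 = 1/8).
r to a full niece or nephew = 1/4 (full aunt/uncle↔niece/nephew: two paths of length 3 through the shared grandparent pair: r = 2·(1/2)^3 = 1/4).
Summing one r·B term per recipient: 4·0.5·0.516 + 4·0.125·0.472 + 3·0.25·0.388 = 1.559.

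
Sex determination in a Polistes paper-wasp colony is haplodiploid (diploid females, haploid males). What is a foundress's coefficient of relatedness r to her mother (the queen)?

0.5

One meiotic link between diploid queen and diploid daughter: r = 1/2.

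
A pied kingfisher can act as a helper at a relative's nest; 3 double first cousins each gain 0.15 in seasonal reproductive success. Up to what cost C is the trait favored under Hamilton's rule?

r to a double first cousin = 0.25 (double first cousins share both grandparent pairs — four paths of length 4: r = 4·(1/2)^4 = 1/4).
Hamilton's rule: n·r·B > C, so the trait is favored while C < n·r·B = 3·0.25·0.15 = 0.1125.

0.1125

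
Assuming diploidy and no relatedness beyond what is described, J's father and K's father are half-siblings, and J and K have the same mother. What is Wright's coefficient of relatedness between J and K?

0.3125

Independent pedigree routes through distinct common ancestors add.
J and K are related in two ways: half first cousins through their fathers (r = 1/16) and half-sibs through their shared mother (r = 1/4).
r = 1/16 + 1/4 = 5/16 = 0.3125.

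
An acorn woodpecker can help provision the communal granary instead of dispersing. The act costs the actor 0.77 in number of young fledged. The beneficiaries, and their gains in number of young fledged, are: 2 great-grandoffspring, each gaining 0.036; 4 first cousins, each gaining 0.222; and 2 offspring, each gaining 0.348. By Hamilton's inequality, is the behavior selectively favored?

Hamilton's rule: the trait is favored when the sum of r·B over every recipient exceeds the actor's cost C.
r to a great-grandoffspring = 1/8 (three parent–offspring links: r = (1/2)^3 = 1/8).
r to a first cousin = 1/8 (first cousins share one grandparent pair — two paths of length 4: r = 2·(1/2)^4 = 1/8).
r to an offspring = 0.5 (one parent–offspring link: r = (1/2)^1 = 1/2).
Summing one r·B term per recipient: 2·0.125·0.036 + 4·0.125·0.222 + 2·0.5·0.348 = 0.468.
0.468 < 0.77: the indirect benefit is less than the cost.

No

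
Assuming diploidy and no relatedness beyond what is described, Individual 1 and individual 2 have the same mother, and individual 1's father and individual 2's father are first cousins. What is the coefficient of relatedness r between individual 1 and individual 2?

Wright's path rule: contributions from independent ancestry routes add.
Individual 1 and individual 2 are related in two ways: half-sibs through their shared mother (r = 1/4) and second cousins through their fathers (r = 1/32).
r = 1/4 + 1/32 = 0.28125.

0.28125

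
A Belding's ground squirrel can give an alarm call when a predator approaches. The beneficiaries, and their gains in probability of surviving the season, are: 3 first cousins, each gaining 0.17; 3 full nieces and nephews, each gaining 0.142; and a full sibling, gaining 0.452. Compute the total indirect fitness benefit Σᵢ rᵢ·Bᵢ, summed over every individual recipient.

r to a first cousin = 0.125 (first cousins share one grandparent pair — two paths of length 4: r = 2·(1/2)^4 = 1/8).
r to a full niece or nephew = 0.25 (full aunt/uncle↔niece/nephew: two paths of length 3 through the shared grandparent pair: r = 2·(1/2)^3 = 1/4).
r to a full sibling = 0.5 (full sibs share both parents — two paths of length 2: r = 2·(1/2)^2 = 1/2).
Summing one r·B term per recipient: 3·0.125·0.17 + 3·0.25·0.142 + 1·0.5·0.452 = 0.39625.

0.39625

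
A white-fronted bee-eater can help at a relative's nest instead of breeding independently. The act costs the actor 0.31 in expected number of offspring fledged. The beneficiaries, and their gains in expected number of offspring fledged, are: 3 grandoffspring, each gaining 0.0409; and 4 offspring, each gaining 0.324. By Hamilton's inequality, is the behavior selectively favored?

Yes

Hamilton's rule: the trait is favored when the sum of r·B over every recipient exceeds the actor's cost C.
r to a grandoffspring = 0.25 (two parent–offspring links: r = (1/2)^2 = 1/4).
r to an offspring = 0.5 (one parent–offspring link: r = (1/2)^1 = 1/2).
Summing one r·B term per recipient: 3·0.25·0.0409 + 4·0.5·0.324 = 0.678675.
0.678675 > 0.31: the indirect benefit exceeds the cost.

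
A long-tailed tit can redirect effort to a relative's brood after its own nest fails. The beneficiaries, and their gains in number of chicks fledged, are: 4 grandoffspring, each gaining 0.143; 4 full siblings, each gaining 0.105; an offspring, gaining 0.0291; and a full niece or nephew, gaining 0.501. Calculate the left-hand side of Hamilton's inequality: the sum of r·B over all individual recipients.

r to a grandoffspring = 0.25 (two parent–offspring links: r = (1/2)^2 = 1/4).
r to a full sibling = 1/2 (full sibs share both parents — two paths of length 2: r = 2·(1/2)^2 = 1/2).
r to an offspring = 1/2 (one parent–offspring link: r = (1/2)^1 = 1/2).
r to a full niece or nephew = 1/4 (full aunt/uncle↔niece/nephew: two paths of length 3 through the shared grandparent pair: r = 2·(1/2)^3 = 1/4).
Summing one r·B term per recipient: 4·0.25·0.143 + 4·0.5·0.105 + 1·0.5·0.0291 + 1·0.25·0.501 = 0.4928.

0.4928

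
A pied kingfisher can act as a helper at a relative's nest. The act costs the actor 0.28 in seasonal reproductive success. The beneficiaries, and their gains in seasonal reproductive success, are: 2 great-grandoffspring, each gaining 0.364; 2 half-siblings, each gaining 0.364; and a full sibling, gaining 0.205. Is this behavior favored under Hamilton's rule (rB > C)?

Hamilton's rule: the trait is favored when the sum of r·B over every recipient exceeds the actor's cost C.
r to a great-grandoffspring = 0.125 (three parent–offspring links: r = (1/2)^3 = 1/8).
r to a half-sibling = 1/4 (half-sibs share one parent — one path of length 2: r = (1/2)^2 = 1/4).
r to a full sibling = 0.5 (full sibs share both parents — two paths of length 2: r = 2·(1/2)^2 = 1/2).
Summing one r·B term per recipient: 2·0.125·0.364 + 2·0.25·0.364 + 1·0.5·0.205 = 0.3755.
0.3755 > 0.28: the indirect benefit exceeds the cost.

Yes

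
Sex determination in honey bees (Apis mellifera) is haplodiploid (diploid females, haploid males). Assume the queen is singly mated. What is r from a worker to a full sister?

0.75

Haplodiploid full sisters inherit their father's entire haploid genome identically (contributing 1/2) and on average half of their mother's contribution (1/2 · 1/2 = 1/4); r = 1/2 + 1/4 = 3/4.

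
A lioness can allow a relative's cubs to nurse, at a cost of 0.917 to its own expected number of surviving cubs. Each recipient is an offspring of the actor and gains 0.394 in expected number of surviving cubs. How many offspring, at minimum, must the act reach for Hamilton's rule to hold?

5

r to an offspring = 1/2 (one parent–offspring link: r = (1/2)^1 = 1/2).
Hamilton's rule: n·r·B > C  ⇒  n > C/(r·B) = 0.917/(0.5·0.394) = 4.655.
The smallest integer exceeding 4.655 is 5.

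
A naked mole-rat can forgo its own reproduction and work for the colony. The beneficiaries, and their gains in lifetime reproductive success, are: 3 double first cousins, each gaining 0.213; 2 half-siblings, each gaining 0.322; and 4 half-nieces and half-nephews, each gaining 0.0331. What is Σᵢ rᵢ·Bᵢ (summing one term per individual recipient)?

0.3373

r to a double first cousin = 1/4 (double first cousins share both grandparent pairs — four paths of length 4: r = 4·(1/2)^4 = 1/4).
r to a half-sibling = 0.25 (half-sibs share one parent — one path of length 2: r = (1/2)^2 = 1/4).
r to a half-niece or half-nephew = 0.125 (half-aunt/uncle↔niece/nephew: one path of length 3: r = (1/2)^3 = 1/8).
Summing one r·B term per recipient: 3·0.25·0.213 + 2·0.25·0.322 + 4·0.125·0.0331 = 0.3373.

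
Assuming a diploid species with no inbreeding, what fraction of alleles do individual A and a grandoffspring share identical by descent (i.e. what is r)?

Each parent–offspring link contributes a factor of 1/2, and independent paths through distinct common ancestors add.
Two parent–offspring links: r = (1/2)^2 = 1/4.

0.25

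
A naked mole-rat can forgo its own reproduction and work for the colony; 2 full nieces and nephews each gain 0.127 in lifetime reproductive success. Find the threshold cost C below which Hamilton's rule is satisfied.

0.0635

r to a full niece or nephew = 0.25 (full aunt/uncle↔niece/nephew: two paths of length 3 through the shared grandparent pair: r = 2·(1/2)^3 = 1/4).
Hamilton's rule: n·r·B > C, so the trait is favored while C < n·r·B = 2·0.25·0.127 = 0.0635.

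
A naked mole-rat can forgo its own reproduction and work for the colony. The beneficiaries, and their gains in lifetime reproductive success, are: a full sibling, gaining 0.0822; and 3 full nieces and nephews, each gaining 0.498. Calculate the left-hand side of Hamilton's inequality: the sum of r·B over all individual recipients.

0.4146

r to a full sibling = 1/2 (full sibs share both parents — two paths of length 2: r = 2·(1/2)^2 = 1/2).
r to a full niece or nephew = 1/4 (full aunt/uncle↔niece/nephew: two paths of length 3 through the shared grandparent pair: r = 2·(1/2)^3 = 1/4).
Summing one r·B term per recipient: 1·0.5·0.0822 + 3·0.25·0.498 = 0.4146.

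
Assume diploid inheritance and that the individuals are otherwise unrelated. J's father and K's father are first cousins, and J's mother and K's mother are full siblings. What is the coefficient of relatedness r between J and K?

With two independent routes of shared ancestry, r is the sum of the two contributions.
J and K are related in two ways: second cousins through their fathers (r = 1/32) and first cousins through their mothers (r = 1/8).
r = 1/32 + 1/8 = 5/32 = 0.15625.

0.15625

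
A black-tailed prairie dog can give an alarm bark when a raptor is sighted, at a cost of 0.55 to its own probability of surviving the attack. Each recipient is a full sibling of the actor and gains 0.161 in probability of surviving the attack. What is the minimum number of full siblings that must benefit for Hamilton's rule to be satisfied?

r to a full sibling = 0.5 (full sibs share both parents — two paths of length 2: r = 2·(1/2)^2 = 1/2).
Hamilton's rule: n·r·B > C  ⇒  n > C/(r·B) = 0.55/(0.5·0.161) = 6.832.
The smallest integer exceeding 6.832 is 7.

7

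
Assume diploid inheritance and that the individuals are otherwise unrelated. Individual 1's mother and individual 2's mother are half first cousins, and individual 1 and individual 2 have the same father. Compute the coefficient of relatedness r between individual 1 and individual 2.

Independent pedigree routes through distinct common ancestors add.
Individual 1 and individual 2 are related in two ways: half second cousins through their mothers (r = 1/64) and half-sibs through their shared father (r = 1/4).
r = 1/64 + 1/4 = 0.265625.

0.265625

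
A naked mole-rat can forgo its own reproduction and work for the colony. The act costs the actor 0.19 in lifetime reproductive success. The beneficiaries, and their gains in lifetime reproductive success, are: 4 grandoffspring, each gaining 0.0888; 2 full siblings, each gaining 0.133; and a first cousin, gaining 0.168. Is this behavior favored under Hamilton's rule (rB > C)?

Yes

Hamilton's rule: the trait is favored when the sum of r·B over every recipient exceeds the actor's cost C.
r to a grandoffspring = 1/4 (two parent–offspring links: r = (1/2)^2 = 1/4).
r to a full sibling = 0.5 (full sibs share both parents — two paths of length 2: r = 2·(1/2)^2 = 1/2).
r to a first cousin = 0.125 (first cousins share one grandparent pair — two paths of length 4: r = 2·(1/2)^4 = 1/8).
Summing one r·B term per recipient: 4·0.25·0.0888 + 2·0.5·0.133 + 1·0.125·0.168 = 0.2428.
0.2428 > 0.19: the indirect benefit exceeds the cost.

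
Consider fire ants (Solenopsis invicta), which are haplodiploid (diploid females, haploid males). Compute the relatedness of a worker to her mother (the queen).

0.5

One meiotic link between diploid queen and diploid daughter: r = 1/2.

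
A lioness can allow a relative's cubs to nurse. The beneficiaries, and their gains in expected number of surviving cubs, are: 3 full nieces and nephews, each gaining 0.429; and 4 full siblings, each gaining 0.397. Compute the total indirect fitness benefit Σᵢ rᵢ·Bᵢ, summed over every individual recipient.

1.11575

r to a full niece or nephew = 0.25 (full aunt/uncle↔niece/nephew: two paths of length 3 through the shared grandparent pair: r = 2·(1/2)^3 = 1/4).
r to a full sibling = 0.5 (full sibs share both parents — two paths of length 2: r = 2·(1/2)^2 = 1/2).
Summing one r·B term per recipient: 3·0.25·0.429 + 4·0.5·0.397 = 1.11575.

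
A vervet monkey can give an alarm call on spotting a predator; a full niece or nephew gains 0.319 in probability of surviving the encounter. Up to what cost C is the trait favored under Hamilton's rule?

r to a full niece or nephew = 1/4 (full aunt/uncle↔niece/nephew: two paths of length 3 through the shared grandparent pair: r = 2·(1/2)^3 = 1/4).
Hamilton's rule: n·r·B > C, so the trait is favored while C < n·r·B = 1·0.25·0.319 = 0.07975.

0.07975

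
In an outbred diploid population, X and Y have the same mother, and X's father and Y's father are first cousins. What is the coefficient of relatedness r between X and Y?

0.28125

Independent pedigree routes through distinct common ancestors add.
X and Y are related in two ways: half-sibs through their shared mother (r = 1/4) and second cousins through their fathers (r = 1/32).
r = 1/4 + 1/32 = 9/32 = 0.28125.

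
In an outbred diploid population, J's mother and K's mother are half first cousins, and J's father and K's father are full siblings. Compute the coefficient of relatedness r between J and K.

0.140625

Wright's path rule: contributions from independent ancestry routes add.
J and K are related in two ways: half second cousins through their mothers (r = 1/64) and first cousins through their fathers (r = 1/8).
r = 1/64 + 1/8 = 9/64 = 0.140625.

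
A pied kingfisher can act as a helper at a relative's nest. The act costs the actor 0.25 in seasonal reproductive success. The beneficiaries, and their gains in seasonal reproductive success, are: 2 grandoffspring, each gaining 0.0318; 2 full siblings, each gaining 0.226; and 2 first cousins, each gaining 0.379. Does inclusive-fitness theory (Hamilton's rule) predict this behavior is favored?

Yes

Hamilton's rule: the trait is favored when the sum of r·B over every recipient exceeds the actor's cost C.
r to a grandoffspring = 0.25 (two parent–offspring links: r = (1/2)^2 = 1/4).
r to a full sibling = 1/2 (full sibs share both parents — two paths of length 2: r = 2·(1/2)^2 = 1/2).
r to a first cousin = 1/8 (first cousins share one grandparent pair — two paths of length 4: r = 2·(1/2)^4 = 1/8).
Summing one r·B term per recipient: 2·0.25·0.0318 + 2·0.5·0.226 + 2·0.125·0.379 = 0.33665.
0.33665 > 0.25: the indirect benefit exceeds the cost.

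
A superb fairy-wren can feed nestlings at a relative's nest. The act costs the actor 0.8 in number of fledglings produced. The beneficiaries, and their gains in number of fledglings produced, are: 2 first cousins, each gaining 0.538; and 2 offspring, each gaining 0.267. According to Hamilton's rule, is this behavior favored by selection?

Hamilton's rule: the trait is favored when the sum of r·B over every recipient exceeds the actor's cost C.
r to a first cousin = 0.125 (first cousins share one grandparent pair — two paths of length 4: r = 2·(1/2)^4 = 1/8).
r to an offspring = 1/2 (one parent–offspring link: r = (1/2)^1 = 1/2).
Summing one r·B term per recipient: 2·0.125·0.538 + 2·0.5·0.267 = 0.4015.
0.4015 < 0.8: the indirect benefit is less than the cost.

No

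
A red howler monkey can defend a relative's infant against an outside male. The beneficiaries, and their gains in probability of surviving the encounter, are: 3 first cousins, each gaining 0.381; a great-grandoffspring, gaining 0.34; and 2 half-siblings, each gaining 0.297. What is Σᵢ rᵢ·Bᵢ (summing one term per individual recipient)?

0.333875

r to a first cousin = 0.125 (first cousins share one grandparent pair — two paths of length 4: r = 2·(1/2)^4 = 1/8).
r to a great-grandoffspring = 1/8 (three parent–offspring links: r = (1/2)^3 = 1/8).
r to a half-sibling = 1/4 (half-sibs share one parent — one path of length 2: r = (1/2)^2 = 1/4).
Summing one r·B term per recipient: 3·0.125·0.381 + 1·0.125·0.34 + 2·0.25·0.297 = 0.333875.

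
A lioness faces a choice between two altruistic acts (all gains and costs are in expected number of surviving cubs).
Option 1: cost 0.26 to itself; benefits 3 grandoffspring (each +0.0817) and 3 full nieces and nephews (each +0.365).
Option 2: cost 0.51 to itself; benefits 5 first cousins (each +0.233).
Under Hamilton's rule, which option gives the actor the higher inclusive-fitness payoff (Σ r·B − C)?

Option 1

Option 1: r to a grandoffspring = 0.25.
Option 1: r to a full niece or nephew = 0.25.
Option 1: Σ r·B − C = (3·0.25·0.0817 + 3·0.25·0.365) − 0.26 = 0.075025.
Option 2: r to a first cousin = 0.125.
Option 2: Σ r·B − C = (5·0.125·0.233) − 0.51 = -0.364375.
Option 1 has the higher net inclusive-fitness payoff.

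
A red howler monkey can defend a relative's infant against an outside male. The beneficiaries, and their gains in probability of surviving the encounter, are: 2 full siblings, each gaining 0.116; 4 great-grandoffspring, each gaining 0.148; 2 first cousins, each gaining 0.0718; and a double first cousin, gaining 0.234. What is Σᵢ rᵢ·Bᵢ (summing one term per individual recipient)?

0.26645

r to a full sibling = 0.5 (full sibs share both parents — two paths of length 2: r = 2·(1/2)^2 = 1/2).
r to a great-grandoffspring = 0.125 (three parent–offspring links: r = (1/2)^3 = 1/8).
r to a first cousin = 1/8 (first cousins share one grandparent pair — two paths of length 4: r = 2·(1/2)^4 = 1/8).
r to a double first cousin = 1/4 (double first cousins share both grandparent pairs — four paths of length 4: r = 4·(1/2)^4 = 1/4).
Summing one r·B term per recipient: 2·0.5·0.116 + 4·0.125·0.148 + 2·0.125·0.0718 + 1·0.25·0.234 = 0.26645.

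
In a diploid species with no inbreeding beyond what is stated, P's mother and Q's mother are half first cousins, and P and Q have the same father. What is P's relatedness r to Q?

0.265625

Independent pedigree routes through distinct common ancestors add.
P and Q are related in two ways: half second cousins through their mothers (r = 1/64) and half-sibs through their shared father (r = 1/4).
r = 1/64 + 1/4 = 0.265625.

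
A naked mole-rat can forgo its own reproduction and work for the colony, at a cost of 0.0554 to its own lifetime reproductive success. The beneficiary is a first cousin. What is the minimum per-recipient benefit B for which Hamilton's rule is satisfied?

r to a first cousin = 1/8 (first cousins share one grandparent pair — two paths of length 4: r = 2·(1/2)^4 = 1/8).
Hamilton's rule with n recipients of equal r: n·r·B > C, so B > C/(n·r) = 0.0554/(1·0.125) = 0.4432.

0.4432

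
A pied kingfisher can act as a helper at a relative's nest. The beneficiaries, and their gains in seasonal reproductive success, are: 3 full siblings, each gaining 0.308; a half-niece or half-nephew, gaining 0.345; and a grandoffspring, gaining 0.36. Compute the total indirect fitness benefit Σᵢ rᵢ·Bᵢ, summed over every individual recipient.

r to a full sibling = 1/2 (full sibs share both parents — two paths of length 2: r = 2·(1/2)^2 = 1/2).
r to a half-niece or half-nephew = 1/8 (half-aunt/uncle↔niece/nephew: one path of length 3: r = (1/2)^3 = 1/8).
r to a grandoffspring = 1/4 (two parent–offspring links: r = (1/2)^2 = 1/4).
Summing one r·B term per recipient: 3·0.5·0.308 + 1·0.125·0.345 + 1·0.25·0.36 = 0.595125.

0.595125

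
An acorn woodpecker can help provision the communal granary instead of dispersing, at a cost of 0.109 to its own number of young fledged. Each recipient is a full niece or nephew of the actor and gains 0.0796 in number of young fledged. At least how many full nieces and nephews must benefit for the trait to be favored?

r to a full niece or nephew = 0.25 (full aunt/uncle↔niece/nephew: two paths of length 3 through the shared grandparent pair: r = 2·(1/2)^3 = 1/4).
Hamilton's rule: n·r·B > C  ⇒  n > C/(r·B) = 0.109/(0.25·0.0796) = 5.477.
The smallest integer exceeding 5.477 is 6.

6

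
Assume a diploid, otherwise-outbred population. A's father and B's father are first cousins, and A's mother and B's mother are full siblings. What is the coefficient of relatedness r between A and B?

0.15625

Independent pedigree routes through distinct common ancestors add.
A and B are related in two ways: second cousins through their fathers (r = 1/32) and first cousins through their mothers (r = 1/8).
r = 1/32 + 1/8 = 0.15625.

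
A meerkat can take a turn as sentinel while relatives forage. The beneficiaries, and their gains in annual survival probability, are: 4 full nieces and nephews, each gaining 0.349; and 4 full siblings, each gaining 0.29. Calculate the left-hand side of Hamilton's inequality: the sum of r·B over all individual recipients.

0.929

r to a full niece or nephew = 0.25 (full aunt/uncle↔niece/nephew: two paths of length 3 through the shared grandparent pair: r = 2·(1/2)^3 = 1/4).
r to a full sibling = 1/2 (full sibs share both parents — two paths of length 2: r = 2·(1/2)^2 = 1/2).
Summing one r·B term per recipient: 4·0.25·0.349 + 4·0.5·0.29 = 0.929.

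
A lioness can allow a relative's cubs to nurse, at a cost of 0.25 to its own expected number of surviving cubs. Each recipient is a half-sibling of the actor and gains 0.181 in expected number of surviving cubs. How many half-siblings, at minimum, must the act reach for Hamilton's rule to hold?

r to a half-sibling = 1/4 (half-sibs share one parent — one path of length 2: r = (1/2)^2 = 1/4).
Hamilton's rule: n·r·B > C  ⇒  n > C/(r·B) = 0.25/(0.25·0.181) = 5.525.
The smallest integer exceeding 5.525 is 6.

6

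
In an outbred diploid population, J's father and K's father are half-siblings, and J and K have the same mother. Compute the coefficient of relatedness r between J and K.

With two independent routes of shared ancestry, r is the sum of the two contributions.
J and K are related in two ways: half first cousins through their fathers (r = 1/16) and half-sibs through their shared mother (r = 1/4).
r = 1/16 + 1/4 = 5/16 = 0.3125.

0.3125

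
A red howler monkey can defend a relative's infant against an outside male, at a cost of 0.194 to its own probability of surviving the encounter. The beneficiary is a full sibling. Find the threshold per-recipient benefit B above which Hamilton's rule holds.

r to a full sibling = 1/2 (full sibs share both parents — two paths of length 2: r = 2·(1/2)^2 = 1/2).
Hamilton's rule with n recipients of equal r: n·r·B > C, so B > C/(n·r) = 0.194/(1·0.5) = 0.388.

0.388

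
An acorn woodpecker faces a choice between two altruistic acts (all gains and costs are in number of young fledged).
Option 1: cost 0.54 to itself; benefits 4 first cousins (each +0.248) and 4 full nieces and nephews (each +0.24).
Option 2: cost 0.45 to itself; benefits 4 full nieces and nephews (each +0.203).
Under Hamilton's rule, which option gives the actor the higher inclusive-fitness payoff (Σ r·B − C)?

Option 1

Option 1: r to a first cousin = 0.125.
Option 1: r to a full niece or nephew = 0.25.
Option 1: Σ r·B − C = (4·0.125·0.248 + 4·0.25·0.24) − 0.54 = -0.176.
Option 2: r to a full niece or nephew = 0.25.
Option 2: Σ r·B − C = (4·0.25·0.203) − 0.45 = -0.247.
Option 1 has the higher net inclusive-fitness payoff.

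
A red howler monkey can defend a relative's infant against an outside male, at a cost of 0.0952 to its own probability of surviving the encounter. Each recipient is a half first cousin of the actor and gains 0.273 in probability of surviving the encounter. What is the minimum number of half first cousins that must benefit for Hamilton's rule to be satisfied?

r to a half first cousin = 1/16 (half first cousins share one grandparent — one path of length 4: r = (1/2)^4 = 1/16).
Hamilton's rule: n·r·B > C  ⇒  n > C/(r·B) = 0.0952/(0.0625·0.273) = 5.579.
The smallest integer exceeding 5.579 is 6.

6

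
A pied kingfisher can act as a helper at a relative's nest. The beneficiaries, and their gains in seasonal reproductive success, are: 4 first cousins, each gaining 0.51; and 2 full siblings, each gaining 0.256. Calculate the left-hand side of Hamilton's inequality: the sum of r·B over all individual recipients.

0.511

r to a first cousin = 0.125 (first cousins share one grandparent pair — two paths of length 4: r = 2·(1/2)^4 = 1/8).
r to a full sibling = 0.5 (full sibs share both parents — two paths of length 2: r = 2·(1/2)^2 = 1/2).
Summing one r·B term per recipient: 4·0.125·0.51 + 2·0.5·0.256 = 0.511.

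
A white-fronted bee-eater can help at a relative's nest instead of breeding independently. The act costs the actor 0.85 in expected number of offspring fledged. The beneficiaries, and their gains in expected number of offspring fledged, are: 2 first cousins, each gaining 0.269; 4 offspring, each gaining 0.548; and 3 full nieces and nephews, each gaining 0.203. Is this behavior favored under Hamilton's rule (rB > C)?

Yes

Hamilton's rule: the trait is favored when the sum of r·B over every recipient exceeds the actor's cost C.
r to a first cousin = 1/8 (first cousins share one grandparent pair — two paths of length 4: r = 2·(1/2)^4 = 1/8).
r to an offspring = 0.5 (one parent–offspring link: r = (1/2)^1 = 1/2).
r to a full niece or nephew = 0.25 (full aunt/uncle↔niece/nephew: two paths of length 3 through the shared grandparent pair: r = 2·(1/2)^3 = 1/4).
Summing one r·B term per recipient: 2·0.125·0.269 + 4·0.5·0.548 + 3·0.25·0.203 = 1.3155.
1.3155 > 0.85: the indirect benefit exceeds the cost.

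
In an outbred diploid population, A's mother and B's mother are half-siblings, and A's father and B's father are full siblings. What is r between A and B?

0.1875

Relatedness sums over independent paths through distinct common ancestors.
A and B are related in two ways: half first cousins through their mothers (r = 1/16) and first cousins through their fathers (r = 1/8).
r = 1/16 + 1/8 = 0.1875.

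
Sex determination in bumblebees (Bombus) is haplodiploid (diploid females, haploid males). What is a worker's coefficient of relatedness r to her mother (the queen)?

One meiotic link between diploid queen and diploid daughter: r = 1/2.

0.5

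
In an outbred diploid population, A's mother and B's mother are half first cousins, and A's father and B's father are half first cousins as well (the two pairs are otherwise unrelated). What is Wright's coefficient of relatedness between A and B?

Independent pedigree routes through distinct common ancestors add.
A and B are related in two ways: half second cousins through their mothers (r = 1/64) and half second cousins through their fathers (r = 1/64).
r = 1/64 + 1/64 = 0.03125.

0.03125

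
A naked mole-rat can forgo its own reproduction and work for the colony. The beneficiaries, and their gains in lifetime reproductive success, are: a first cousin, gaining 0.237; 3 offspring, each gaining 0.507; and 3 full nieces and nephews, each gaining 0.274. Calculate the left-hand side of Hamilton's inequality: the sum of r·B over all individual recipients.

0.995625

r to a first cousin = 0.125 (first cousins share one grandparent pair — two paths of length 4: r = 2·(1/2)^4 = 1/8).
r to an offspring = 1/2 (one parent–offspring link: r = (1/2)^1 = 1/2).
r to a full niece or nephew = 0.25 (full aunt/uncle↔niece/nephew: two paths of length 3 through the shared grandparent pair: r = 2·(1/2)^3 = 1/4).
Summing one r·B term per recipient: 1·0.125·0.237 + 3·0.5·0.507 + 3·0.25·0.274 = 0.995625.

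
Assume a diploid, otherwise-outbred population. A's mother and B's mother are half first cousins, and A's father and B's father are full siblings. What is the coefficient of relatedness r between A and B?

0.140625

Wright's path rule: contributions from independent ancestry routes add.
A and B are related in two ways: half second cousins through their mothers (r = 1/64) and first cousins through their fathers (r = 1/8).
r = 1/64 + 1/8 = 9/64 = 0.140625.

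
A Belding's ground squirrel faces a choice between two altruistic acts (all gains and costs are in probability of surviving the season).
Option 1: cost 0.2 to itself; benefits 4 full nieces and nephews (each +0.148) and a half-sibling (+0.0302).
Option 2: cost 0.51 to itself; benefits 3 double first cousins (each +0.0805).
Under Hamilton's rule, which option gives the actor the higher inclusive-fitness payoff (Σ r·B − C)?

Option 1: r to a full niece or nephew = 0.25.
Option 1: r to a half-sibling = 0.25.
Option 1: Σ r·B − C = (4·0.25·0.148 + 1·0.25·0.0302) − 0.2 = -0.04445.
Option 2: r to a double first cousin = 0.25.
Option 2: Σ r·B − C = (3·0.25·0.0805) − 0.51 = -0.449625.
Option 1 has the higher net inclusive-fitness payoff.

Option 1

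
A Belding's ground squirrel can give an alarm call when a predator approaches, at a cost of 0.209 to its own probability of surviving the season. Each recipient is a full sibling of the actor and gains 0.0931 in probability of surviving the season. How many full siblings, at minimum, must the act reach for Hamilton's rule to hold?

r to a full sibling = 0.5 (full sibs share both parents — two paths of length 2: r = 2·(1/2)^2 = 1/2).
Hamilton's rule: n·r·B > C  ⇒  n > C/(r·B) = 0.209/(0.5·0.0931) = 4.49.
The smallest integer exceeding 4.49 is 5.

5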